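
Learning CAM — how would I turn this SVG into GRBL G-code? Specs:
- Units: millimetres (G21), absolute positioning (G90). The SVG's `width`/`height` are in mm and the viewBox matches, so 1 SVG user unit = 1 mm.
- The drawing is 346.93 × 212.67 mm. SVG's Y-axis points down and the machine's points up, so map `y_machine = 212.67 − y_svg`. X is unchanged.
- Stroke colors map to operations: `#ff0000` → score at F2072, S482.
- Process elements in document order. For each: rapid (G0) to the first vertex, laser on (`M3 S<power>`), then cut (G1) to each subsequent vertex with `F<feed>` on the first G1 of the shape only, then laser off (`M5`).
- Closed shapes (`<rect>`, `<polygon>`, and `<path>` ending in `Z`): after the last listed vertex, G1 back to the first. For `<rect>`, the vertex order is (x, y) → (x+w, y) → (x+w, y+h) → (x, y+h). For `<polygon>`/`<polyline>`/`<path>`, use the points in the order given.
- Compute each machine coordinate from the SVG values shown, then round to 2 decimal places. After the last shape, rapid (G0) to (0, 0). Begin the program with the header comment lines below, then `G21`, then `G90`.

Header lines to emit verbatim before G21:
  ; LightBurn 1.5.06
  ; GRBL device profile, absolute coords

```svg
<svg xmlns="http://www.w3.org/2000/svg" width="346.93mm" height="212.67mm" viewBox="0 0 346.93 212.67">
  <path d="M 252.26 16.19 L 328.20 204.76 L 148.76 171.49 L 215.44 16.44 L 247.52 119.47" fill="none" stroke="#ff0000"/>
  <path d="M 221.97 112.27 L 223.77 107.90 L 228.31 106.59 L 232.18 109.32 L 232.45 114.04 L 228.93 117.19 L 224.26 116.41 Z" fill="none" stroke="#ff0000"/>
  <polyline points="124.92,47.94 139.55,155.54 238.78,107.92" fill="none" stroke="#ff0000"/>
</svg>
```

; LightBurn 1.5.06
; GRBL device profile, absolute coords
G21
G90
G0 X252.26 Y196.48
M3 S482
G1 X328.20 Y7.91 F2072
G1 X148.76 Y41.18
G1 X215.44 Y196.23
G1 X247.52 Y93.20
M5
G0 X221.97 Y100.40
M3 S482
G1 X223.77 Y104.77 F2072
G1 X228.31 Y106.08
G1 X232.18 Y103.35
G1 X232.45 Y98.63
G1 X228.93 Y95.48
G1 X224.26 Y96.26
G1 X221.97 Y100.40
M5
G0 X124.92 Y164.73
M3 S482
G1 X139.55 Y57.13 F2072
G1 X238.78 Y104.75
M5
G0 X0.00 Y0.00

Since the viewBox matches the mm dimensions, user units are millimetres directly. The only transform is the Y-flip y_m = 212.67 − y_svg.

Shape 1 is a open polyline drawn with `<path>`. Its stroke #ff0000 means score at S482, F2072. After flipping Y the toolpath is (252.26,196.48) → (328.20,7.91) → (148.76,41.18) → (215.44,196.23) → (247.52,93.20).

Shape 2 is a regular polygon drawn with `<path>`. Its stroke #ff0000 means score at S482, F2072. After flipping Y the toolpath is (221.97,100.40) → (223.77,104.77) → (228.31,106.08) → (232.18,103.35) → (232.45,98.63) → (228.93,95.48) → (224.26,96.26) → (221.97,100.40), returning to the start.

Shape 3 is a open polyline drawn with `<polyline>`. Its stroke #ff0000 means score at S482, F2072. After flipping Y the toolpath is (124.92,164.73) → (139.55,57.13) → (238.78,104.75).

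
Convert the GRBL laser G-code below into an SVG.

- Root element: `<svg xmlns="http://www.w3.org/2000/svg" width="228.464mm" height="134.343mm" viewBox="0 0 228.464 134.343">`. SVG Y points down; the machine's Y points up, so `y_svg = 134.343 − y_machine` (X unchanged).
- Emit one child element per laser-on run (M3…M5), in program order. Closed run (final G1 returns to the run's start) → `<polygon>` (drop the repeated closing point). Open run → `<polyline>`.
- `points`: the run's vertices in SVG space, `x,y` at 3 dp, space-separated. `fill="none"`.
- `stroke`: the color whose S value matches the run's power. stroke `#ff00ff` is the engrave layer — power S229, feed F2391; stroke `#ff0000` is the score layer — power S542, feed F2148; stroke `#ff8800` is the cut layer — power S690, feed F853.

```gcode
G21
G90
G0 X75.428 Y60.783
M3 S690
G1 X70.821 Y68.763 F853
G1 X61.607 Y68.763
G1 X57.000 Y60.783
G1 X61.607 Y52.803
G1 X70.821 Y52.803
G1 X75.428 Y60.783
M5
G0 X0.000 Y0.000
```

<svg xmlns="http://www.w3.org/2000/svg" width="228.464mm" height="134.343mm" viewBox="0 0 228.464 134.343">
  <polygon points="75.428,73.560 70.821,65.580 61.607,65.580 57.000,73.560 61.607,81.540 70.821,81.540" fill="none" stroke="#ff8800"/>
</svg>

Machine Y-up, SVG Y-down with viewBox height 134.343, so y_svg = 134.343 − y_machine; X carries over. Every run uses S690, so all elements get stroke `#ff8800` (cut).

Run 1: The run returns to its start, so emit a `<polygon>` with points (Y-flipped): 75.428,73.560 70.821,65.580 61.607,65.580 57.000,73.560 61.607,81.540 70.821,81.540.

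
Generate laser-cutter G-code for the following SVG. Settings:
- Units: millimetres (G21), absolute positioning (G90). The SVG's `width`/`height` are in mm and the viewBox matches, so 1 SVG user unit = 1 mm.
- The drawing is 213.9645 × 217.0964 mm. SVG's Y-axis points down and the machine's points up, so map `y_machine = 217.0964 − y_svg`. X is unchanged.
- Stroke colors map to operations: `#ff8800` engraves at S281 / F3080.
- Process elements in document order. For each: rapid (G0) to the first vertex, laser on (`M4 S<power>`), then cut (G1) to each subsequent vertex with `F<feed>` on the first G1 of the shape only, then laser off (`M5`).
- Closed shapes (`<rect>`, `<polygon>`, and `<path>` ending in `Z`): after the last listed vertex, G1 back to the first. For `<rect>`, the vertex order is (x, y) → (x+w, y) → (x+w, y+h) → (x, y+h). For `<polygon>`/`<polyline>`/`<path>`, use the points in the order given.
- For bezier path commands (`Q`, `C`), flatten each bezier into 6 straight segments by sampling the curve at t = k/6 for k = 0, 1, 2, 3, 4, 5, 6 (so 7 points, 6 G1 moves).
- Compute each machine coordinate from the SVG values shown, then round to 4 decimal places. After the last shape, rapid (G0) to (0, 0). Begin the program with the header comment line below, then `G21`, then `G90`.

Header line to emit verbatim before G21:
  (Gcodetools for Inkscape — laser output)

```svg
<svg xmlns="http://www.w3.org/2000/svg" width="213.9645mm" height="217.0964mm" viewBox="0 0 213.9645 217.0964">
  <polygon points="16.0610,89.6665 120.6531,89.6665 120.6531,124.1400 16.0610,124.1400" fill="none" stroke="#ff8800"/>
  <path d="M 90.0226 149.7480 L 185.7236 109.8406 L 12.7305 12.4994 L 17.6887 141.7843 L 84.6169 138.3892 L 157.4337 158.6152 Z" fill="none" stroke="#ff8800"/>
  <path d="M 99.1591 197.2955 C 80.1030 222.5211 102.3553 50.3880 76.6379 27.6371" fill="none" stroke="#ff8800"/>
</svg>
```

(Gcodetools for Inkscape — laser output)
G21
G90
G0 X16.0610 Y127.4299
M4 S281
G1 X120.6531 Y127.4299 F3080
G1 X120.6531 Y92.9564
G1 X16.0610 Y92.9564
G1 X16.0610 Y127.4299
M5
G0 X90.0226 Y67.3484
M4 S281
G1 X185.7236 Y107.2558 F3080
G1 X12.7305 Y204.5970
G1 X17.6887 Y75.3121
G1 X84.6169 Y78.7072
G1 X157.4337 Y58.4812
G1 X90.0226 Y67.3484
M5
G0 X99.1591 Y19.8009
M4 S281
G1 X92.6601 Y22.0294 F3080
G1 X90.5659 Y47.5193
G1 X90.3965 Y86.6389
G1 X89.6720 Y129.7566
G1 X85.9124 Y167.2406
G1 X76.6379 Y189.4593
M5
G0 X0.0000 Y0.0000

1 u = 1 mm; y_m = 217.0964 − y.

[1] `<polygon>` rectangle, #ff8800→engrave S281 F3080: (16.0610,127.4299) → (120.6531,127.4299) → (120.6531,92.9564) → (16.0610,92.9564) → (16.0610,127.4299) (closed)

[2] `<path>` closed polygon, #ff8800→engrave S281 F3080: (90.0226,67.3484) → (185.7236,107.2558) → (12.7305,204.5970) → (17.6887,75.3121) → (84.6169,78.7072) → (157.4337,58.4812) → (90.0226,67.3484) (closed)

[3] `<path>` cubic bezier, #ff8800→engrave S281 F3080: (99.1591,19.8009) → (92.6601,22.0294) → (90.5659,47.5193) → (90.3965,86.6389) → (89.6720,129.7566) → (85.9124,167.2406) → (76.6379,189.4593)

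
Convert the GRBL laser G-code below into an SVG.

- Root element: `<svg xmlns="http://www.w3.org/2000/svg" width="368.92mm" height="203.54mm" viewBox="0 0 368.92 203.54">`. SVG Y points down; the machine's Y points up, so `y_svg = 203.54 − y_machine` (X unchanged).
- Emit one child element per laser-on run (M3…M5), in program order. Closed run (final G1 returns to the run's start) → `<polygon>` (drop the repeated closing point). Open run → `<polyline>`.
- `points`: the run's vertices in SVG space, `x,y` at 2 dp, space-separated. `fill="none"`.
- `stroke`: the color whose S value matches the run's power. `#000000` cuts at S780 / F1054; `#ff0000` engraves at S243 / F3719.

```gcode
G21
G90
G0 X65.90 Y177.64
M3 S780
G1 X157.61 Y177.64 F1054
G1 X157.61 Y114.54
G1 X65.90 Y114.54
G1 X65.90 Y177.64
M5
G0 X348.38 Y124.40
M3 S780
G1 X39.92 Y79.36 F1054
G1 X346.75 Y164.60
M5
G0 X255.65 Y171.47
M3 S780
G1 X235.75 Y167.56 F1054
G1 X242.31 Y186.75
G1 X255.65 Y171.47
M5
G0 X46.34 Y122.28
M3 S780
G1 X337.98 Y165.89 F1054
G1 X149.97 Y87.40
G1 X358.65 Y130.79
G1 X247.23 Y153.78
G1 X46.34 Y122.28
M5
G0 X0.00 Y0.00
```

Machine Y-up, SVG Y-down with viewBox height 203.54, so y_svg = 203.54 − y_machine; X carries over. Every run uses S780, so all elements get stroke `#000000` (cut).

Run 1: The run returns to its start, so emit a `<polygon>` with points (Y-flipped): 65.90,25.90 157.61,25.90 157.61,89.00 65.90,89.00.

Run 2: The run is open, so emit a `<polyline>` with points (Y-flipped): 348.38,79.14 39.92,124.18 346.75,38.94.

Run 3: The run returns to its start, so emit a `<polygon>` with points (Y-flipped): 255.65,32.07 235.75,35.98 242.31,16.79.

Run 4: The run returns to its start, so emit a `<polygon>` with points (Y-flipped): 46.34,81.26 337.98,37.65 149.97,116.14 358.65,72.75 247.23,49.76.

<svg xmlns="http://www.w3.org/2000/svg" width="368.92mm" height="203.54mm" viewBox="0 0 368.92 203.54">
  <polygon points="65.90,25.90 157.61,25.90 157.61,89.00 65.90,89.00" fill="none" stroke="#000000"/>
  <polyline points="348.38,79.14 39.92,124.18 346.75,38.94" fill="none" stroke="#000000"/>
  <polygon points="255.65,32.07 235.75,35.98 242.31,16.79" fill="none" stroke="#000000"/>
  <polygon points="46.34,81.26 337.98,37.65 149.97,116.14 358.65,72.75 247.23,49.76" fill="none" stroke="#000000"/>
</svg>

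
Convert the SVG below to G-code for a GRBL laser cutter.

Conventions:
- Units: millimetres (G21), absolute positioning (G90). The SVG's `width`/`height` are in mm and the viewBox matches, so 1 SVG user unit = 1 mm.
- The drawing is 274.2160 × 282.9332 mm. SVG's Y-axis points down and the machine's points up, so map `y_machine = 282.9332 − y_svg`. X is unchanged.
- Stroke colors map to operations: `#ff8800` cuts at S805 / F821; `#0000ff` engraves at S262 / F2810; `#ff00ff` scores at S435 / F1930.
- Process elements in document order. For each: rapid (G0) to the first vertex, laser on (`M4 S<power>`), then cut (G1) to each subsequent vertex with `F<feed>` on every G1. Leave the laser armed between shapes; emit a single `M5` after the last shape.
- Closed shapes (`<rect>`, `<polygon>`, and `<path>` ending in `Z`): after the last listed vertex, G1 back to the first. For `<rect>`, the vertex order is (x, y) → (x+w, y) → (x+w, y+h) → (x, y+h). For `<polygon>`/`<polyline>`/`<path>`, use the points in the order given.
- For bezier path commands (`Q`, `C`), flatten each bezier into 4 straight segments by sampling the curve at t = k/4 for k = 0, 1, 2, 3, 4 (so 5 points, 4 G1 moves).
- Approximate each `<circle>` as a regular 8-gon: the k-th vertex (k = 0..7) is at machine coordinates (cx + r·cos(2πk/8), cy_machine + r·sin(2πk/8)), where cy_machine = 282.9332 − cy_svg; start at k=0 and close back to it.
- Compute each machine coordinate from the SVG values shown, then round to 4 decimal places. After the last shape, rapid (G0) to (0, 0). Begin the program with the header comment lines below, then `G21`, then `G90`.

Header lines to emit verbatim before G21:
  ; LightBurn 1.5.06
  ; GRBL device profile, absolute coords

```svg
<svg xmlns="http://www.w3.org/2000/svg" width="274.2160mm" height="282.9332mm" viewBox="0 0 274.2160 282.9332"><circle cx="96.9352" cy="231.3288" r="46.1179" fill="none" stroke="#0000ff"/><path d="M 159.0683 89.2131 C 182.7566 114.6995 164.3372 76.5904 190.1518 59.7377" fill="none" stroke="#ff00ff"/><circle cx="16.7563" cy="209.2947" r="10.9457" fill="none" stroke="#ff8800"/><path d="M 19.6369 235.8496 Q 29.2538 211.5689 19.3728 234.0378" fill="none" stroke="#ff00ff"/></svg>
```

; LightBurn 1.5.06
; GRBL device profile, absolute coords
G21
G90
G0 X143.0531 Y51.6044
M4 S262
G1 X129.5455 Y84.2147 F2810
G1 X96.9352 Y97.7223 F2810
G1 X64.3249 Y84.2147 F2810
G1 X50.8173 Y51.6044 F2810
G1 X64.3249 Y18.9941 F2810
G1 X96.9352 Y5.4865 F2810
G1 X129.5455 Y18.9941 F2810
G1 X143.0531 Y51.6044 F2810
G0 X159.0683 Y193.7201
M4 S435
G1 X170.2884 Y185.2036 F1930
G1 X173.8127 Y192.5806 F1930
G1 X177.7356 Y207.8962 F1930
G1 X190.1518 Y223.1955 F1930
G0 X27.7020 Y73.6385
M4 S805
G1 X24.4961 Y81.3783 F821
G1 X16.7563 Y84.5842 F821
G1 X9.0165 Y81.3783 F821
G1 X5.8106 Y73.6385 F821
G1 X9.0165 Y65.8987 F821
G1 X16.7563 Y62.6928 F821
G1 X24.4961 Y65.8987 F821
G1 X27.7020 Y73.6385 F821
G0 X19.6369 Y47.0836
M4 S435
G1 X23.2267 Y56.3021 F1930
G1 X24.3793 Y59.6769 F1930
G1 X23.0947 Y57.2080 F1930
G1 X19.3728 Y48.8954 F1930
M5
G0 X0.0000 Y0.0000

viewBox `0 0 274.2160 282.9332` with mm width/height → 1 unit = 1 mm. Flip: y_m = 282.9332 − y_svg.

**Shape 1** — `<circle>` circle, stroke `#0000ff` → engrave (S262, F2810). Machine vertices: (143.0531,51.6044) → (129.5455,84.2147) → (96.9352,97.7223) → (64.3249,84.2147) → (50.8173,51.6044) → (64.3249,18.9941) → (96.9352,5.4865) → (129.5455,18.9941) → (143.0531,51.6044). Closed: final G1 returns to the first vertex.

**Shape 2** — `<path>` cubic bezier, stroke `#ff00ff` → score (S435, F1930). Control points (SVG): P0=(159.0683,89.2131), P1=(182.7566,114.6995), P2=(164.3372,76.5904), P3=(190.1518,59.7377); sampled at t=k/4. Machine vertices: (159.0683,193.7201) → (170.2884,185.2036) → (173.8127,192.5806) → (177.7356,207.8962) → (190.1518,223.1955). Open path.

**Shape 3** — `<circle>` circle, stroke `#ff8800` → cut (S805, F821). Machine vertices: (27.7020,73.6385) → (24.4961,81.3783) → (16.7563,84.5842) → (9.0165,81.3783) → (5.8106,73.6385) → (9.0165,65.8987) → (16.7563,62.6928) → (24.4961,65.8987) → (27.7020,73.6385). Closed: final G1 returns to the first vertex.

**Shape 4** — `<path>` quadratic bezier, stroke `#ff00ff` → score (S435, F1930). Control points (SVG): P0=(19.6369,235.8496), P1=(29.2538,211.5689), P2=(19.3728,234.0378); sampled at t=k/4. Machine vertices: (19.6369,47.0836) → (23.2267,56.3021) → (24.3793,59.6769) → (23.0947,57.2080) → (19.3728,48.8954). Open path.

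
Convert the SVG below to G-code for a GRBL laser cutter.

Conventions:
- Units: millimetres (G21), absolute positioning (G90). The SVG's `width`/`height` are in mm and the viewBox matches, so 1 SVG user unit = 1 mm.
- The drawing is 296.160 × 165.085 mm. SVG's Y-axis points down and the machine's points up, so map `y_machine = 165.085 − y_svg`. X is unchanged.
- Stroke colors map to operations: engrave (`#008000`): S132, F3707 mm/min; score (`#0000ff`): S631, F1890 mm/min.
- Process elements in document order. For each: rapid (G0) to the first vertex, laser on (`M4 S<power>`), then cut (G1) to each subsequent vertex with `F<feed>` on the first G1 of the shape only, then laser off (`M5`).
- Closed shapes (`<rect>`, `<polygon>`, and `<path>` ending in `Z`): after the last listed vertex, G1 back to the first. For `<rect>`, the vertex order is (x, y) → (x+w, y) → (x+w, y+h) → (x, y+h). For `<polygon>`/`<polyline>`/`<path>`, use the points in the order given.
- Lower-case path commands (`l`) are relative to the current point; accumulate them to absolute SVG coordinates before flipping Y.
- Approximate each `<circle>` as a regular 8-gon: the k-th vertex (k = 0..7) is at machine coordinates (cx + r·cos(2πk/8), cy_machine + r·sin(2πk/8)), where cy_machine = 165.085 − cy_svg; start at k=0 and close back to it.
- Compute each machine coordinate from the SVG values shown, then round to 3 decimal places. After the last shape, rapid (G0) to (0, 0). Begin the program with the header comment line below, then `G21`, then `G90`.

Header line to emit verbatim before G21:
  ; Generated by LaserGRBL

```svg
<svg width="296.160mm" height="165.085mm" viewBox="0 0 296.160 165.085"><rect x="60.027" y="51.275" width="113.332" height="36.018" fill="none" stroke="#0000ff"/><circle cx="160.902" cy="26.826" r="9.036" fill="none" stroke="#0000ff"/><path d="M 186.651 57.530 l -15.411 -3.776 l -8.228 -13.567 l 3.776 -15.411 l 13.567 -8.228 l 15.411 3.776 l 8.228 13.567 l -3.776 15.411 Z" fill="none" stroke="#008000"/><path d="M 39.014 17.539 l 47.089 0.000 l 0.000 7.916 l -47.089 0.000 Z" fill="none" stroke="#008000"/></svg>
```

1 u = 1 mm; y_m = 165.085 − y.

[1] `<rect>` rectangle, #0000ff→score S631 F1890: (60.027,113.810) → (173.359,113.810) → (173.359,77.792) → (60.027,77.792) → (60.027,113.810) (closed)

[2] `<circle>` circle, #0000ff→score S631 F1890: (169.938,138.259) → (167.291,144.648) → (160.902,147.295) → (154.513,144.648) → (151.866,138.259) → (154.513,131.870) → (160.902,129.223) → (167.291,131.870) → (169.938,138.259) (closed)

[3] `<path>` regular polygon, #008000→engrave S132 F3707: (186.651,107.555) → (171.240,111.331) → (163.012,124.898) → (166.788,140.309) → (180.355,148.537) → (195.766,144.761) → (203.994,131.194) → (200.218,115.783) → (186.651,107.555) (closed)

[4] `<path>` rectangle, #008000→engrave S132 F3707: (39.014,147.546) → (86.103,147.546) → (86.103,139.630) → (39.014,139.630) → (39.014,147.546) (closed)

; Generated by LaserGRBL
G21
G90
G0 X60.027 Y113.810
M4 S631
G1 X173.359 Y113.810 F1890
G1 X173.359 Y77.792
G1 X60.027 Y77.792
G1 X60.027 Y113.810
M5
G0 X169.938 Y138.259
M4 S631
G1 X167.291 Y144.648 F1890
G1 X160.902 Y147.295
G1 X154.513 Y144.648
G1 X151.866 Y138.259
G1 X154.513 Y131.870
G1 X160.902 Y129.223
G1 X167.291 Y131.870
G1 X169.938 Y138.259
M5
G0 X186.651 Y107.555
M4 S132
G1 X171.240 Y111.331 F3707
G1 X163.012 Y124.898
G1 X166.788 Y140.309
G1 X180.355 Y148.537
G1 X195.766 Y144.761
G1 X203.994 Y131.194
G1 X200.218 Y115.783
G1 X186.651 Y107.555
M5
G0 X39.014 Y147.546
M4 S132
G1 X86.103 Y147.546 F3707
G1 X86.103 Y139.630
G1 X39.014 Y139.630
G1 X39.014 Y147.546
M5
G0 X0.000 Y0.000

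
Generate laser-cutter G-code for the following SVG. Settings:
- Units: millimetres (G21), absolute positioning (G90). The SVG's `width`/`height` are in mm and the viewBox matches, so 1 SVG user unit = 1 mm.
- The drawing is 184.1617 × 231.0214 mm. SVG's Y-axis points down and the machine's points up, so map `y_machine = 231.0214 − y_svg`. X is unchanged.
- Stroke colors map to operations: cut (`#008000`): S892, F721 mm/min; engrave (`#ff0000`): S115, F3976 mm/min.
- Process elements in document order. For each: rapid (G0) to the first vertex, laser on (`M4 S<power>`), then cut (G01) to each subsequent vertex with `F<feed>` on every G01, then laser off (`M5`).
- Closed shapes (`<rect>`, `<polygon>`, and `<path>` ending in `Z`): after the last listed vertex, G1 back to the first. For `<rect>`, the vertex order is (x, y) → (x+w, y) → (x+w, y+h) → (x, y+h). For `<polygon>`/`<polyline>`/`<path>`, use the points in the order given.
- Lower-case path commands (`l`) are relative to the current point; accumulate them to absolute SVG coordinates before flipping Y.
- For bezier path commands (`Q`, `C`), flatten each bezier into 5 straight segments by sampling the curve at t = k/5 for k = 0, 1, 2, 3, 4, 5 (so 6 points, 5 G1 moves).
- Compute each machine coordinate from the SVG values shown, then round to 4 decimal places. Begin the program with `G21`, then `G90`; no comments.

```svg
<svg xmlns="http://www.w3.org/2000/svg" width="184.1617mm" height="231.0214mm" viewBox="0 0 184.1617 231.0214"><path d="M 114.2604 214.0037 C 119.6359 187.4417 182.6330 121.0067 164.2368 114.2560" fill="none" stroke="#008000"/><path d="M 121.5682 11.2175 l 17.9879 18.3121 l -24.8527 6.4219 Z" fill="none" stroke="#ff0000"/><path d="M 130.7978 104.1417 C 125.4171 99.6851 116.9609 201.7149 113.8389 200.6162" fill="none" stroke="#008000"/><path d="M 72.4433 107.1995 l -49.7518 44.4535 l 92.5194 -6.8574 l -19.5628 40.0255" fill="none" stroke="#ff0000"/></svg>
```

G21
G90
G0 X114.2604 Y17.0177
M4 S892
G01 X123.2882 Y36.9432 F721
G01 X139.4724 Y61.6595 F721
G01 X156.1404 Y86.3878 F721
G01 X166.6194 Y106.3493 F721
G01 X164.2368 Y116.7654 F721
M5
G0 X121.5682 Y219.8039
M4 S115
G01 X139.5561 Y201.4918 F3976
G01 X114.7034 Y195.0699 F3976
G01 X121.5682 Y219.8039 F3976
M5
G0 X130.7978 Y126.8797
M4 S892
G01 X127.2676 Y118.4522 F721
G01 X123.4029 Y94.5295 F721
G01 X119.6075 Y65.1731 F721
G01 X116.2849 Y40.4445 F721
G01 X113.8389 Y30.4052 F721
M5
G0 X72.4433 Y123.8219
M4 S115
G01 X22.6915 Y79.3684 F3976
G01 X115.2109 Y86.2258 F3976
G01 X95.6481 Y46.2003 F3976
M5

Since the viewBox matches the mm dimensions, user units are millimetres directly. The only transform is the Y-flip y_m = 231.0214 − y_svg.

Shape 1 is a cubic bezier drawn with `<path>`. Its stroke #008000 means cut at S892, F721. After flipping Y the toolpath is (114.2604,17.0177) → (123.2882,36.9432) → (139.4724,61.6595) → (156.1404,86.3878) → (166.6194,106.3493) → (164.2368,116.7654).

Shape 2 is a regular polygon drawn with `<path>`. Its stroke #ff0000 means engrave at S115, F3976. After flipping Y the toolpath is (121.5682,219.8039) → (139.5561,201.4918) → (114.7034,195.0699) → (121.5682,219.8039), returning to the start.

Shape 3 is a cubic bezier drawn with `<path>`. Its stroke #008000 means cut at S892, F721. After flipping Y the toolpath is (130.7978,126.8797) → (127.2676,118.4522) → (123.4029,94.5295) → (119.6075,65.1731) → (116.2849,40.4445) → (113.8389,30.4052).

Shape 4 is a open polyline drawn with `<path>`. Its stroke #ff0000 means engrave at S115, F3976. After flipping Y the toolpath is (72.4433,123.8219) → (22.6915,79.3684) → (115.2109,86.2258) → (95.6481,46.2003).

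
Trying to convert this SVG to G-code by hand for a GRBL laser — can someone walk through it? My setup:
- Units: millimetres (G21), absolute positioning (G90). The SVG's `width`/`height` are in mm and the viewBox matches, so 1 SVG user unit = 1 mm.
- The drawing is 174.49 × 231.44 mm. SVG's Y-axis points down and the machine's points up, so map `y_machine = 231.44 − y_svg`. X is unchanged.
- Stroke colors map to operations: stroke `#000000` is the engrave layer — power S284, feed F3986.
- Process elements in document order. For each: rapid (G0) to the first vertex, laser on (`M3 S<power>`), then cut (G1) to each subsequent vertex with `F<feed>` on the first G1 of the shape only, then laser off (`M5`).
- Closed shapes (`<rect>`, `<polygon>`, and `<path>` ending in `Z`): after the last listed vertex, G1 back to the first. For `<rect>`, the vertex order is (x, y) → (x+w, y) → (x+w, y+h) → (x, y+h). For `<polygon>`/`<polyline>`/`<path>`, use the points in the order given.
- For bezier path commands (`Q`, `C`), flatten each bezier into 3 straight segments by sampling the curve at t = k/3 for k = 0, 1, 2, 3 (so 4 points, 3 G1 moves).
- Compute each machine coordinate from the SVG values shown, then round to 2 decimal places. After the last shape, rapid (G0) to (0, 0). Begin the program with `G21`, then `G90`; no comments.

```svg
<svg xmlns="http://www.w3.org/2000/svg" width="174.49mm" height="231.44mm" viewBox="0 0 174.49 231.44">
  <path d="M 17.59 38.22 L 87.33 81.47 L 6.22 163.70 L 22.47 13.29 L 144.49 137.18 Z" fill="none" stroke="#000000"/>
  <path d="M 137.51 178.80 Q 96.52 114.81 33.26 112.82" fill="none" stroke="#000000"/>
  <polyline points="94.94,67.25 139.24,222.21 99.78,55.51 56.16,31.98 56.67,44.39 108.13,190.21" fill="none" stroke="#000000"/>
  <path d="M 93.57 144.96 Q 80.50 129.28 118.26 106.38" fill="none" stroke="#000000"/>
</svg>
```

viewBox `0 0 174.49 231.44` with mm width/height → 1 unit = 1 mm. Flip: y_m = 231.44 − y_svg.

**Shape 1** — `<path>` closed polygon, stroke `#000000` → engrave (S284, F3986). Machine vertices: (17.59,193.22) → (87.33,149.97) → (6.22,67.74) → (22.47,218.15) → (144.49,94.26) → (17.59,193.22). Closed: final G1 returns to the first vertex.

**Shape 2** — `<path>` quadratic bezier, stroke `#000000` → engrave (S284, F3986). Control points (SVG): P0=(137.51,178.80), P1=(96.52,114.81), P2=(33.26,112.82); sampled at t=k/3. Machine vertices: (137.51,52.64) → (107.71,88.41) → (72.96,110.40) → (33.26,118.62). Open path.

**Shape 3** — `<polyline>` open polyline, stroke `#000000` → engrave (S284, F3986). Machine vertices: (94.94,164.19) → (139.24,9.23) → (99.78,175.93) → (56.16,199.46) → (56.67,187.05) → (108.13,41.23). Open path.

**Shape 4** — `<path>` quadratic bezier, stroke `#000000` → engrave (S284, F3986). Control points (SVG): P0=(93.57,144.96), P1=(80.50,129.28), P2=(118.26,106.38); sampled at t=k/3. Machine vertices: (93.57,86.48) → (90.50,97.74) → (98.73,110.60) → (118.26,125.06). Open path.

G21
G90
G0 X17.59 Y193.22
M3 S284
G1 X87.33 Y149.97 F3986
G1 X6.22 Y67.74
G1 X22.47 Y218.15
G1 X144.49 Y94.26
G1 X17.59 Y193.22
M5
G0 X137.51 Y52.64
M3 S284
G1 X107.71 Y88.41 F3986
G1 X72.96 Y110.40
G1 X33.26 Y118.62
M5
G0 X94.94 Y164.19
M3 S284
G1 X139.24 Y9.23 F3986
G1 X99.78 Y175.93
G1 X56.16 Y199.46
G1 X56.67 Y187.05
G1 X108.13 Y41.23
M5
G0 X93.57 Y86.48
M3 S284
G1 X90.50 Y97.74 F3986
G1 X98.73 Y110.60
G1 X118.26 Y125.06
M5
G0 X0.00 Y0.00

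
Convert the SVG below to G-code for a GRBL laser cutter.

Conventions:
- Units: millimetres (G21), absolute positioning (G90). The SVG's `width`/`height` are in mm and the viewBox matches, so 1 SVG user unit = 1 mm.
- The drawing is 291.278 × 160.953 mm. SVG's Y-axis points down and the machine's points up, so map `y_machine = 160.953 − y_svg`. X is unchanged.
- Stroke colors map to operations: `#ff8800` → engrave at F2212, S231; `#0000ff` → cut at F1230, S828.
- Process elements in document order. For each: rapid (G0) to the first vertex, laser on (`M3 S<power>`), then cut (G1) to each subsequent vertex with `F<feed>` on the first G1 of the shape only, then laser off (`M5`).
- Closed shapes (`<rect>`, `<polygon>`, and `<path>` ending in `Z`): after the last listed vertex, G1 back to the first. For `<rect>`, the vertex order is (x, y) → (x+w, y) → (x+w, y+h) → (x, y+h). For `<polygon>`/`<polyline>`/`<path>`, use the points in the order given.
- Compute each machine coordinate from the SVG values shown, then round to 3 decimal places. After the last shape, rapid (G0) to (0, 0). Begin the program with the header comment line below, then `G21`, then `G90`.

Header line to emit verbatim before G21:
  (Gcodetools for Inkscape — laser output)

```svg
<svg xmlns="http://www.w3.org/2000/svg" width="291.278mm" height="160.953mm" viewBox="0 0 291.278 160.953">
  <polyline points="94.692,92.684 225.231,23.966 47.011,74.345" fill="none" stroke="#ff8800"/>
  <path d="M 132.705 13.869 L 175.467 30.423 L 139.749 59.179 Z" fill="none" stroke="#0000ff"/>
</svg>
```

(Gcodetools for Inkscape — laser output)
G21
G90
G0 X94.692 Y68.269
M3 S231
G1 X225.231 Y136.987 F2212
G1 X47.011 Y86.608
M5
G0 X132.705 Y147.084
M3 S828
G1 X175.467 Y130.530 F1230
G1 X139.749 Y101.774
G1 X132.705 Y147.084
M5
G0 X0.000 Y0.000

viewBox `0 0 291.278 160.953` with mm width/height → 1 unit = 1 mm. Flip: y_m = 160.953 − y_svg.

**Shape 1** — `<polyline>` open polyline, stroke `#ff8800` → engrave (S231, F2212). Machine vertices: (94.692,68.269) → (225.231,136.987) → (47.011,86.608). Open path.

**Shape 2** — `<path>` regular polygon, stroke `#0000ff` → cut (S828, F1230). Machine vertices: (132.705,147.084) → (175.467,130.530) → (139.749,101.774) → (132.705,147.084). Closed: final G1 returns to the first vertex.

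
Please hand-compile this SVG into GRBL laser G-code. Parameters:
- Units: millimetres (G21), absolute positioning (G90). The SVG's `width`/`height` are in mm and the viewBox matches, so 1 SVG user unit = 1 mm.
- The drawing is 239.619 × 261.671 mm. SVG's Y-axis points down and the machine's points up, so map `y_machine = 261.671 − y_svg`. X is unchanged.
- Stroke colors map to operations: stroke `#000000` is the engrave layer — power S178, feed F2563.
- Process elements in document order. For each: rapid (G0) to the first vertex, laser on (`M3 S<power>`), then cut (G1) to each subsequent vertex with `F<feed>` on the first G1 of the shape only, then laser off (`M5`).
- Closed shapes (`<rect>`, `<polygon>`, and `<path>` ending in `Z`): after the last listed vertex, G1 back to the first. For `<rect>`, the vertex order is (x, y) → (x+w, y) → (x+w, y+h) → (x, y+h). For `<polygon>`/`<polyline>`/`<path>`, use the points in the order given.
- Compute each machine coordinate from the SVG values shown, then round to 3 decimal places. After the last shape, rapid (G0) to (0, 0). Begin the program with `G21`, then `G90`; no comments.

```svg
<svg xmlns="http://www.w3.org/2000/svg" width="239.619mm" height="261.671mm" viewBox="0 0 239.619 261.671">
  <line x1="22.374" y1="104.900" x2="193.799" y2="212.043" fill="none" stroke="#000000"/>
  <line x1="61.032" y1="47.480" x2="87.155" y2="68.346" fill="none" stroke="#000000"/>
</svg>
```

G21
G90
G0 X22.374 Y156.771
M3 S178
G1 X193.799 Y49.628 F2563
M5
G0 X61.032 Y214.191
M3 S178
G1 X87.155 Y193.325 F2563
M5
G0 X0.000 Y0.000

Since the viewBox matches the mm dimensions, user units are millimetres directly. The only transform is the Y-flip y_m = 261.671 − y_svg.

Shape 1 is a line segment drawn with `<line>`. Its stroke #000000 means engrave at S178, F2563. After flipping Y the toolpath is (22.374,156.771) → (193.799,49.628).

Shape 2 is a line segment drawn with `<line>`. Its stroke #000000 means engrave at S178, F2563. After flipping Y the toolpath is (61.032,214.191) → (87.155,193.325).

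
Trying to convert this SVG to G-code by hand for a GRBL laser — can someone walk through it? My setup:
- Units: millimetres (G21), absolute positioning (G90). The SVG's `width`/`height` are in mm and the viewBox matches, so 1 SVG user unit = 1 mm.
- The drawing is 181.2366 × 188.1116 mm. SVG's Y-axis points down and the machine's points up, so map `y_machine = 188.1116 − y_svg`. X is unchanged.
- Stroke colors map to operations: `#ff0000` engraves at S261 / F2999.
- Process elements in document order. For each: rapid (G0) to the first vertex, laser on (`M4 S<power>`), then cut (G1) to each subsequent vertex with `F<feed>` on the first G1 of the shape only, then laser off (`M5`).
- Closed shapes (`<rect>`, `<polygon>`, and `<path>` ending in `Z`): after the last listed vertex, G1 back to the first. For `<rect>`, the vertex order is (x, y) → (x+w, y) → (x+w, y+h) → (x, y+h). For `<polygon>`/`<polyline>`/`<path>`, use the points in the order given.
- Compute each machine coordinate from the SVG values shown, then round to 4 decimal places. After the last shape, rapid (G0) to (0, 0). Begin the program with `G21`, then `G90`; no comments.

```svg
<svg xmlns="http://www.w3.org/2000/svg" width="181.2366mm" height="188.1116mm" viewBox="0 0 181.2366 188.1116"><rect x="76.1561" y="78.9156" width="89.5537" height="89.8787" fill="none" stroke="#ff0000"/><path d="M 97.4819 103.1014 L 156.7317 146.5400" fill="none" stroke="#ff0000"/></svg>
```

G21
G90
G0 X76.1561 Y109.1960
M4 S261
G1 X165.7098 Y109.1960 F2999
G1 X165.7098 Y19.3173
G1 X76.1561 Y19.3173
G1 X76.1561 Y109.1960
M5
G0 X97.4819 Y85.0102
M4 S261
G1 X156.7317 Y41.5716 F2999
M5
G0 X0.0000 Y0.0000

viewBox `0 0 181.2366 188.1116` with mm width/height → 1 unit = 1 mm. Flip: y_m = 188.1116 − y_svg.

**Shape 1** — `<rect>` rectangle, stroke `#ff0000` → engrave (S261, F2999). Machine vertices: (76.1561,109.1960) → (165.7098,109.1960) → (165.7098,19.3173) → (76.1561,19.3173) → (76.1561,109.1960). Closed: final G1 returns to the first vertex.

**Shape 2** — `<path>` line segment, stroke `#ff0000` → engrave (S261, F2999). Machine vertices: (97.4819,85.0102) → (156.7317,41.5716). Open path.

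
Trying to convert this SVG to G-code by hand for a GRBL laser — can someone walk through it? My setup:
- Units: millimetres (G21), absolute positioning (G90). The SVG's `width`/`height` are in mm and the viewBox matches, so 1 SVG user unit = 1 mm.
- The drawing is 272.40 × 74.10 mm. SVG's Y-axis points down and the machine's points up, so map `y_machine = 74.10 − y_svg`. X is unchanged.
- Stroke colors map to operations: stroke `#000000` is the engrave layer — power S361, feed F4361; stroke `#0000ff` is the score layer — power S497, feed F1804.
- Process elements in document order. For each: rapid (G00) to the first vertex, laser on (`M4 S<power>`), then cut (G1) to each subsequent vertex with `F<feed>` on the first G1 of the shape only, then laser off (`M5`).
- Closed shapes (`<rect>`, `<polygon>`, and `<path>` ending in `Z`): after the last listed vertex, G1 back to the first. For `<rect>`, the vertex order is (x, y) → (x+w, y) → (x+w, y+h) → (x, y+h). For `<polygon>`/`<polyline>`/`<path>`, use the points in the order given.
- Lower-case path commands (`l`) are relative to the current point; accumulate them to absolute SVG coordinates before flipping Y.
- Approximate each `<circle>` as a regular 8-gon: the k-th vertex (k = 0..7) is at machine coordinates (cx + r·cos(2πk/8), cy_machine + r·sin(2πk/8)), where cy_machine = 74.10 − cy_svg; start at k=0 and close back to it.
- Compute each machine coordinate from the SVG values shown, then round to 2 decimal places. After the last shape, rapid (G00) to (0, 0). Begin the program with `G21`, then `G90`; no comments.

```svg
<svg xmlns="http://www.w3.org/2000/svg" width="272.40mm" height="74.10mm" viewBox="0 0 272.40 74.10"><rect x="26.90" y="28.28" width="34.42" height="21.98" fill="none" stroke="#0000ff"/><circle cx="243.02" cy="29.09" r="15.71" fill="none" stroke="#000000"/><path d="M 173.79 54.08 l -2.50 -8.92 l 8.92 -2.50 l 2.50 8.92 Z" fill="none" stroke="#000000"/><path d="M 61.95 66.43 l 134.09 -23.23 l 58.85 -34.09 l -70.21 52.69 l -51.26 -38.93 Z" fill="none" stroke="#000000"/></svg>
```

1 u = 1 mm; y_m = 74.10 − y.

[1] `<rect>` rectangle, #0000ff→score S497 F1804: (26.90,45.82) → (61.32,45.82) → (61.32,23.84) → (26.90,23.84) → (26.90,45.82) (closed)

[2] `<circle>` circle, #000000→engrave S361 F4361: (258.73,45.01) → (254.13,56.12) → (243.02,60.72) → (231.91,56.12) → (227.31,45.01) → (231.91,33.90) → (243.02,29.30) → (254.13,33.90) → (258.73,45.01) (closed)

[3] `<path>` regular polygon, #000000→engrave S361 F4361: (173.79,20.02) → (171.29,28.94) → (180.21,31.44) → (182.71,22.52) → (173.79,20.02) (closed)

[4] `<path>` closed polygon, #000000→engrave S361 F4361: (61.95,7.67) → (196.04,30.90) → (254.89,64.99) → (184.68,12.30) → (133.42,51.23) → (61.95,7.67) (closed)

G21
G90
G00 X26.90 Y45.82
M4 S497
G1 X61.32 Y45.82 F1804
G1 X61.32 Y23.84
G1 X26.90 Y23.84
G1 X26.90 Y45.82
M5
G00 X258.73 Y45.01
M4 S361
G1 X254.13 Y56.12 F4361
G1 X243.02 Y60.72
G1 X231.91 Y56.12
G1 X227.31 Y45.01
G1 X231.91 Y33.90
G1 X243.02 Y29.30
G1 X254.13 Y33.90
G1 X258.73 Y45.01
M5
G00 X173.79 Y20.02
M4 S361
G1 X171.29 Y28.94 F4361
G1 X180.21 Y31.44
G1 X182.71 Y22.52
G1 X173.79 Y20.02
M5
G00 X61.95 Y7.67
M4 S361
G1 X196.04 Y30.90 F4361
G1 X254.89 Y64.99
G1 X184.68 Y12.30
G1 X133.42 Y51.23
G1 X61.95 Y7.67
M5
G00 X0.00 Y0.00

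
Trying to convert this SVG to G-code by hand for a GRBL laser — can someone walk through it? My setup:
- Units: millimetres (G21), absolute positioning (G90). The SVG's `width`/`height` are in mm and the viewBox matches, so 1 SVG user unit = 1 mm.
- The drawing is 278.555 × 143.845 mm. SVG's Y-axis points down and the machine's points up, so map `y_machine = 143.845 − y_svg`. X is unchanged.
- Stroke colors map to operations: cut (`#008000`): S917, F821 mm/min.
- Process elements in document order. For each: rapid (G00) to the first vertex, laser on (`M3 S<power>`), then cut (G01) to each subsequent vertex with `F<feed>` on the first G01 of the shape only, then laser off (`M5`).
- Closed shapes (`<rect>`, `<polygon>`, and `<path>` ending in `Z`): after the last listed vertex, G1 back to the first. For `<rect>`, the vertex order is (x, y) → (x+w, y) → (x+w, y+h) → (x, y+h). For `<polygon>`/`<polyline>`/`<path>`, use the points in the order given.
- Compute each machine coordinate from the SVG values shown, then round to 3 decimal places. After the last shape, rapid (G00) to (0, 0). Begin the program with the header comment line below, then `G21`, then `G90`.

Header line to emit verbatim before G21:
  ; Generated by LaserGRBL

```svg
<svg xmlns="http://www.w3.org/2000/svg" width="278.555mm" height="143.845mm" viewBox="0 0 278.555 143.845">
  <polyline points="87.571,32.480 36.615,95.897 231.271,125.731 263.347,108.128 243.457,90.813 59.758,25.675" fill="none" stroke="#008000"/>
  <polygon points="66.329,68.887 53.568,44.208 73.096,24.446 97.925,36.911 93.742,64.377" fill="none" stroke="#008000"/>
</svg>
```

viewBox `0 0 278.555 143.845` with mm width/height → 1 unit = 1 mm. Flip: y_m = 143.845 − y_svg.

**Shape 1** — `<polyline>` open polyline, stroke `#008000` → cut (S917, F821). Machine vertices: (87.571,111.365) → (36.615,47.948) → (231.271,18.114) → (263.347,35.717) → (243.457,53.032) → (59.758,118.170). Open path.

**Shape 2** — `<polygon>` regular polygon, stroke `#008000` → cut (S917, F821). Machine vertices: (66.329,74.958) → (53.568,99.637) → (73.096,119.399) → (97.925,106.934) → (93.742,79.468) → (66.329,74.958). Closed: final G1 returns to the first vertex.

; Generated by LaserGRBL
G21
G90
G00 X87.571 Y111.365
M3 S917
G01 X36.615 Y47.948 F821
G01 X231.271 Y18.114
G01 X263.347 Y35.717
G01 X243.457 Y53.032
G01 X59.758 Y118.170
M5
G00 X66.329 Y74.958
M3 S917
G01 X53.568 Y99.637 F821
G01 X73.096 Y119.399
G01 X97.925 Y106.934
G01 X93.742 Y79.468
G01 X66.329 Y74.958
M5
G00 X0.000 Y0.000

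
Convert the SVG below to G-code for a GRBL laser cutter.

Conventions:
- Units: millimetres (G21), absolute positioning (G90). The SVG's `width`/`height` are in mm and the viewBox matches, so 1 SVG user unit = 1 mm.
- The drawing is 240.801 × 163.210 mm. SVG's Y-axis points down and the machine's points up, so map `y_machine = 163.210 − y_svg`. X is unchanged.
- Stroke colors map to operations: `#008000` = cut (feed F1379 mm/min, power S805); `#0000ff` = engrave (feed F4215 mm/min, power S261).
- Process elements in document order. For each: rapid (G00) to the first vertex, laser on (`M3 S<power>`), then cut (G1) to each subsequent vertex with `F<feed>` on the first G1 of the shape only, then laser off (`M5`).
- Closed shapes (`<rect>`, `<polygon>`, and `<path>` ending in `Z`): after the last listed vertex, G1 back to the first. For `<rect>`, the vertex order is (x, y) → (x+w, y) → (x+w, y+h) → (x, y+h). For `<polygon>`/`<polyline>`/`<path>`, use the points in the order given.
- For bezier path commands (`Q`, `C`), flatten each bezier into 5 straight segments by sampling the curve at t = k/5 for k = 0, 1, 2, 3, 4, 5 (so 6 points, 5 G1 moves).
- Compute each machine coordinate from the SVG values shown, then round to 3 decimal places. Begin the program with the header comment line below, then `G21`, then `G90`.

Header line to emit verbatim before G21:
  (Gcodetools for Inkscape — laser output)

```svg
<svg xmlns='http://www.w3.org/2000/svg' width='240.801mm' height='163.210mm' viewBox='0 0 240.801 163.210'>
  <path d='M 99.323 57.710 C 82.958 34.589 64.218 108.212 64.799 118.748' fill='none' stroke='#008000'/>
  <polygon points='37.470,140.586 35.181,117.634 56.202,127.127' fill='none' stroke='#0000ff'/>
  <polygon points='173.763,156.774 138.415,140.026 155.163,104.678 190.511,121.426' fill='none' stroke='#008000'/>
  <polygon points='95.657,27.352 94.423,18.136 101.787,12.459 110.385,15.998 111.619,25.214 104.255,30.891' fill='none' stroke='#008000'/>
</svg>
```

viewBox `0 0 240.801 163.210` with mm width/height → 1 unit = 1 mm. Flip: y_m = 163.210 − y_svg.

**Shape 1** — `<path>` cubic bezier, stroke `#008000` → cut (S805, F1379). Control points (SVG): P0=(99.323,57.710), P1=(82.958,34.589), P2=(64.218,108.212), P3=(64.799,118.748); sampled at t=k/5. Machine vertices: (99.323,105.500) → (89.393,109.042) → (79.934,97.037) → (71.987,77.158) → (66.595,57.075) → (64.799,44.462). Open path.

**Shape 2** — `<polygon>` regular polygon, stroke `#0000ff` → engrave (S261, F4215). Machine vertices: (37.470,22.624) → (35.181,45.576) → (56.202,36.083) → (37.470,22.624). Closed: final G1 returns to the first vertex.

**Shape 3** — `<polygon>` regular polygon, stroke `#008000` → cut (S805, F1379). Machine vertices: (173.763,6.436) → (138.415,23.184) → (155.163,58.532) → (190.511,41.784) → (173.763,6.436). Closed: final G1 returns to the first vertex.

**Shape 4** — `<polygon>` regular polygon, stroke `#008000` → cut (S805, F1379). Machine vertices: (95.657,135.858) → (94.423,145.074) → (101.787,150.751) → (110.385,147.212) → (111.619,137.996) → (104.255,132.319) → (95.657,135.858). Closed: final G1 returns to the first vertex.

(Gcodetools for Inkscape — laser output)
G21
G90
G00 X99.323 Y105.500
M3 S805
G1 X89.393 Y109.042 F1379
G1 X79.934 Y97.037
G1 X71.987 Y77.158
G1 X66.595 Y57.075
G1 X64.799 Y44.462
M5
G00 X37.470 Y22.624
M3 S261
G1 X35.181 Y45.576 F4215
G1 X56.202 Y36.083
G1 X37.470 Y22.624
M5
G00 X173.763 Y6.436
M3 S805
G1 X138.415 Y23.184 F1379
G1 X155.163 Y58.532
G1 X190.511 Y41.784
G1 X173.763 Y6.436
M5
G00 X95.657 Y135.858
M3 S805
G1 X94.423 Y145.074 F1379
G1 X101.787 Y150.751
G1 X110.385 Y147.212
G1 X111.619 Y137.996
G1 X104.255 Y132.319
G1 X95.657 Y135.858
M5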